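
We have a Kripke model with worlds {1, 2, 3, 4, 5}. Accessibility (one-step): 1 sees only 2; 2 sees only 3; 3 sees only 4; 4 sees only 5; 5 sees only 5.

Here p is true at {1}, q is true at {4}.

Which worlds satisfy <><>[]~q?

1: successors {2}; <>[]~q there: 2:F. ✗
2: successors {3}; <>[]~q there: 3:T. ✓
3: successors {4}; <>[]~q there: 4:T. ✓
4: successors {5}; <>[]~q there: 5:T. ✓
5: successors {5}; <>[]~q there: 5:T. ✓

{2, 3, 4, 5}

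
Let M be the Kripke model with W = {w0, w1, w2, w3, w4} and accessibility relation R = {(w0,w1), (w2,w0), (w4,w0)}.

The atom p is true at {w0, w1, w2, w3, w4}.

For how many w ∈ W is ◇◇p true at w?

w0: successors {w1}; ◇p there: w1:F. ✗
w1: no successors, so ◇◇p fails. ✗
w2: successors {w0}; ◇p there: w0:T. ✓
w3: no successors, so ◇◇p fails. ✗
w4: successors {w0}; ◇p there: w0:T. ✓
Satisfying worlds: {w2, w4}.

2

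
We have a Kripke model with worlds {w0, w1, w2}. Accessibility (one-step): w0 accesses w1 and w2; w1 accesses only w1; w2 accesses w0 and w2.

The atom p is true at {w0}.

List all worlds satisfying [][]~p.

{w1}

w0: successors {w1, w2}; []~p there: w1:T, w2:F. ✗
w1: successors {w1}; []~p there: w1:T. ✓
w2: successors {w0, w2}; []~p there: w0:T, w2:F. ✗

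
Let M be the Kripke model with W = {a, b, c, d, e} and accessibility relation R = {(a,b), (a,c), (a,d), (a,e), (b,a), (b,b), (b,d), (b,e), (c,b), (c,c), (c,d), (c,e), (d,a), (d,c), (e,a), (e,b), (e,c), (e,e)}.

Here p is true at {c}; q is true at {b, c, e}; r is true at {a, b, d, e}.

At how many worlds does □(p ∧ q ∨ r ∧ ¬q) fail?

a: successors {b, c, d, e}; p ∧ q ∨ r ∧ ¬q there: b:F, c:T, d:T, e:F. ✗
b: successors {a, b, d, e}; p ∧ q ∨ r ∧ ¬q there: a:T, b:F, d:T, e:F. ✗
c: successors {b, c, d, e}; p ∧ q ∨ r ∧ ¬q there: b:F, c:T, d:T, e:F. ✗
d: successors {a, c}; p ∧ q ∨ r ∧ ¬q there: a:T, c:T. ✓
e: successors {a, b, c, e}; p ∧ q ∨ r ∧ ¬q there: a:T, b:F, c:T, e:F. ✗
Satisfying worlds: {d}.
So □(p ∧ q ∨ r ∧ ¬q) fails at the other 4 worlds.

4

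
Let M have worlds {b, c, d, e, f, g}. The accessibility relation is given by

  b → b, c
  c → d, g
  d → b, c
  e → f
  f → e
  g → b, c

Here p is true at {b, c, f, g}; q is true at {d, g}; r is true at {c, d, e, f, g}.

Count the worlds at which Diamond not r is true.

3

b: successors {b, c}; not r there: b:T, c:F. ✓
c: successors {d, g}; not r there: d:F, g:F. ✗
d: successors {b, c}; not r there: b:T, c:F. ✓
e: successors {f}; not r there: f:F. ✗
f: successors {e}; not r there: e:F. ✗
g: successors {b, c}; not r there: b:T, c:F. ✓
Satisfying worlds: {b, d, g}.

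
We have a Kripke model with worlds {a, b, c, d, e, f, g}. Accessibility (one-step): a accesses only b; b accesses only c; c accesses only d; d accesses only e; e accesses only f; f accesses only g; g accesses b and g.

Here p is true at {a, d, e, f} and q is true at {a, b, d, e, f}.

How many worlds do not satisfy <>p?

a: successors {b}; p there: b:F. ✗
b: successors {c}; p there: c:F. ✗
c: successors {d}; p there: d:T. ✓
d: successors {e}; p there: e:T. ✓
e: successors {f}; p there: f:T. ✓
f: successors {g}; p there: g:F. ✗
g: successors {b, g}; p there: b:F, g:F. ✗
Satisfying worlds: {c, d, e}.
So <>p fails at the other 4 worlds.

4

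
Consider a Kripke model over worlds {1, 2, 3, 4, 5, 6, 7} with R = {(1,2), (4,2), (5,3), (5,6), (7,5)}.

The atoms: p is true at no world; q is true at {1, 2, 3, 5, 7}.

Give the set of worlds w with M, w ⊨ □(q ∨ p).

1: successors {2}; q ∨ p there: 2:T. ✓
2: no successors, so □(q ∨ p) holds vacuously. ✓
3: no successors, so □(q ∨ p) holds vacuously. ✓
4: successors {2}; q ∨ p there: 2:T. ✓
5: successors {3, 6}; q ∨ p there: 3:T, 6:F. ✗
6: no successors, so □(q ∨ p) holds vacuously. ✓
7: successors {5}; q ∨ p there: 5:T. ✓

{1, 2, 3, 4, 6, 7}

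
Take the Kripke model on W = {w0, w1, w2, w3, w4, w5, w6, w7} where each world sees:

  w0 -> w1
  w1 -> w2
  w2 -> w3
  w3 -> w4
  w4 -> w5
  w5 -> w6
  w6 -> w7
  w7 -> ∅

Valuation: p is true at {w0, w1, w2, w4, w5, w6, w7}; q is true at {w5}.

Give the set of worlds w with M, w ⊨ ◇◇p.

{w0, w2, w3, w4, w5}

w0: successors {w1}; ◇p there: w1:T. ✓
w1: successors {w2}; ◇p there: w2:F. ✗
w2: successors {w3}; ◇p there: w3:T. ✓
w3: successors {w4}; ◇p there: w4:T. ✓
w4: successors {w5}; ◇p there: w5:T. ✓
w5: successors {w6}; ◇p there: w6:T. ✓
w6: successors {w7}; ◇p there: w7:F. ✗
w7: no successors, so ◇◇p fails. ✗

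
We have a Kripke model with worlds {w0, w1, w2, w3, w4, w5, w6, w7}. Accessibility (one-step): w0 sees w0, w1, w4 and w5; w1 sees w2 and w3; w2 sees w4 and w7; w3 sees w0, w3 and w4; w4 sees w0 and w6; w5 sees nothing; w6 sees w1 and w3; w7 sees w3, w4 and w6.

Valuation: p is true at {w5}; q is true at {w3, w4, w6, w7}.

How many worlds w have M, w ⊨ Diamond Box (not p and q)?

w0: successors {w0, w1, w4, w5}; Box (not p and q) there: w0:F, w1:F, w4:F, w5:T. ✓
w1: successors {w2, w3}; Box (not p and q) there: w2:T, w3:F. ✓
w2: successors {w4, w7}; Box (not p and q) there: w4:F, w7:T. ✓
w3: successors {w0, w3, w4}; Box (not p and q) there: w0:F, w3:F, w4:F. ✗
w4: successors {w0, w6}; Box (not p and q) there: w0:F, w6:F. ✗
w5: no successors, so Diamond Box (not p and q) fails. ✗
w6: successors {w1, w3}; Box (not p and q) there: w1:F, w3:F. ✗
w7: successors {w3, w4, w6}; Box (not p and q) there: w3:F, w4:F, w6:F. ✗
Satisfying worlds: {w0, w1, w2}.

3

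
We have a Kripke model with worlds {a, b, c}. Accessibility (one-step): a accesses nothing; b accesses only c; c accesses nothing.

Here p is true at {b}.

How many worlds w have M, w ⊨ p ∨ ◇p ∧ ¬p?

a: p is F, ◇p ∧ ¬p is F. ✗
b: p is T, ◇p ∧ ¬p is F. ✓
c: p is F, ◇p ∧ ¬p is F. ✗
Satisfying worlds: {b}.

1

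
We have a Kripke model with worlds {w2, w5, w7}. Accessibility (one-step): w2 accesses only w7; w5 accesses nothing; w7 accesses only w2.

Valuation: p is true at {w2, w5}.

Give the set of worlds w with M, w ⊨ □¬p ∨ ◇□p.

w2: □¬p is T, ◇□p is T. ✓
w5: □¬p is T, ◇□p is F. ✓
w7: □¬p is F, ◇□p is F. ✗

{w2, w5}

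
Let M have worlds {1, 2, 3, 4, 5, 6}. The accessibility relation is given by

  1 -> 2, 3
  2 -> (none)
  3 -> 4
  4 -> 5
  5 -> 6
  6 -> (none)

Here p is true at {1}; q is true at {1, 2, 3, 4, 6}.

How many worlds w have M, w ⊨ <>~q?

1: successors {2, 3}; ~q there: 2:F, 3:F. ✗
2: no successors, so <>~q fails. ✗
3: successors {4}; ~q there: 4:F. ✗
4: successors {5}; ~q there: 5:T. ✓
5: successors {6}; ~q there: 6:F. ✗
6: no successors, so <>~q fails. ✗
Satisfying worlds: {4}.

1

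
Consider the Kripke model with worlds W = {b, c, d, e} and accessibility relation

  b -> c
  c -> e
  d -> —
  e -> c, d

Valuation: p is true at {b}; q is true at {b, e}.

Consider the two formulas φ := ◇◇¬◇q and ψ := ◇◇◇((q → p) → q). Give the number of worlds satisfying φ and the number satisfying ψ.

3 and 1

For ◇◇¬◇q:
b: successors {c}; ◇¬◇q there: c:T. ✓
c: successors {e}; ◇¬◇q there: e:T. ✓
d: no successors, so ◇◇¬◇q fails. ✗
e: successors {c, d}; ◇¬◇q there: c:T, d:F. ✓
— 3 worlds.
For ◇◇◇((q → p) → q):
b: successors {c}; ◇◇((q → p) → q) there: c:F. ✗
c: successors {e}; ◇◇((q → p) → q) there: e:T. ✓
d: no successors, so ◇◇◇((q → p) → q) fails. ✗
e: successors {c, d}; ◇◇((q → p) → q) there: c:F, d:F. ✗
— 1 world.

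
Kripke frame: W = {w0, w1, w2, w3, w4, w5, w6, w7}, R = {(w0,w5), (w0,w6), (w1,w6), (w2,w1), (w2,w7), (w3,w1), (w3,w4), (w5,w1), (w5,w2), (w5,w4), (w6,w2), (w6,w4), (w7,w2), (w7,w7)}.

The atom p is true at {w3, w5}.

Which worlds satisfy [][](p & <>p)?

w0: successors {w5, w6}; [](p & <>p) there: w5:F, w6:F. ✗
w1: successors {w6}; [](p & <>p) there: w6:F. ✗
w2: successors {w1, w7}; [](p & <>p) there: w1:F, w7:F. ✗
w3: successors {w1, w4}; [](p & <>p) there: w1:F, w4:T. ✗
w4: no successors, so [][](p & <>p) holds vacuously. ✓
w5: successors {w1, w2, w4}; [](p & <>p) there: w1:F, w2:F, w4:T. ✗
w6: successors {w2, w4}; [](p & <>p) there: w2:F, w4:T. ✗
w7: successors {w2, w7}; [](p & <>p) there: w2:F, w7:F. ✗

{w4}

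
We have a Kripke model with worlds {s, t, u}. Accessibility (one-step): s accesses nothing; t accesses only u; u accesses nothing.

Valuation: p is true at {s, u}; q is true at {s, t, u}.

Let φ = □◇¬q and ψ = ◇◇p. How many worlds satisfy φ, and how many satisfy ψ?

2 and 0

For □◇¬q:
s: no successors, so □◇¬q holds vacuously. ✓
t: successors {u}; ◇¬q there: u:F. ✗
u: no successors, so □◇¬q holds vacuously. ✓
— 2 worlds.
For ◇◇p:
s: no successors, so ◇◇p fails. ✗
t: successors {u}; ◇p there: u:F. ✗
u: no successors, so ◇◇p fails. ✗
— 0 worlds.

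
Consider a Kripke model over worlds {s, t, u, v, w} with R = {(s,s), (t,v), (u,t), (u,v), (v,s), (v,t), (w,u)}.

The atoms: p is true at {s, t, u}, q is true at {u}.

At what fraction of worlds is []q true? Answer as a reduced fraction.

s: successors {s}; q there: s:F. ✗
t: successors {v}; q there: v:F. ✗
u: successors {t, v}; q there: t:F, v:F. ✗
v: successors {s, t}; q there: s:F, t:F. ✗
w: successors {u}; q there: u:T. ✓
That's 1 of 5 worlds, so 1/5.

1/5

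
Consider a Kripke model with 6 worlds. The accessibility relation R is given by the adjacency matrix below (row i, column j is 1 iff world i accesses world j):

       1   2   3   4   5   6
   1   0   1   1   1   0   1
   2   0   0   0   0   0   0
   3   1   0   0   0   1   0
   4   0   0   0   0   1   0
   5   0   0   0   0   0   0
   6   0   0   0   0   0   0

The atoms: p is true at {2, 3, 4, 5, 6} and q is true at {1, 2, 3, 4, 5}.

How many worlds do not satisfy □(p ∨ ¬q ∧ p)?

1

1: successors {2, 3, 4, 6}; p ∨ ¬q ∧ p there: 2:T, 3:T, 4:T, 6:T. ✓
2: no successors, so □(p ∨ ¬q ∧ p) holds vacuously. ✓
3: successors {1, 5}; p ∨ ¬q ∧ p there: 1:F, 5:T. ✗
4: successors {5}; p ∨ ¬q ∧ p there: 5:T. ✓
5: no successors, so □(p ∨ ¬q ∧ p) holds vacuously. ✓
6: no successors, so □(p ∨ ¬q ∧ p) holds vacuously. ✓
Satisfying worlds: {1, 2, 4, 5, 6}.
So □(p ∨ ¬q ∧ p) fails at the other 1 world.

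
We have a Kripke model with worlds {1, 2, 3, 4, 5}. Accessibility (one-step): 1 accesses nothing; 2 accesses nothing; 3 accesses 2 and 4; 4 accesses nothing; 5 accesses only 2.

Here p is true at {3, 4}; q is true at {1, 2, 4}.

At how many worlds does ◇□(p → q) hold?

2

1: no successors, so ◇□(p → q) fails. ✗
2: no successors, so ◇□(p → q) fails. ✗
3: successors {2, 4}; □(p → q) there: 2:T, 4:T. ✓
4: no successors, so ◇□(p → q) fails. ✗
5: successors {2}; □(p → q) there: 2:T. ✓
Satisfying worlds: {3, 5}.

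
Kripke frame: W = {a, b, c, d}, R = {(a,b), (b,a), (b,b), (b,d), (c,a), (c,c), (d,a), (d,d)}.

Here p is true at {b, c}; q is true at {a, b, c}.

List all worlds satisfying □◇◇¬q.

a: successors {b}; ◇◇¬q there: b:T. ✓
b: successors {a, b, d}; ◇◇¬q there: a:T, b:T, d:T. ✓
c: successors {a, c}; ◇◇¬q there: a:T, c:F. ✗
d: successors {a, d}; ◇◇¬q there: a:T, d:T. ✓

{a, b, d}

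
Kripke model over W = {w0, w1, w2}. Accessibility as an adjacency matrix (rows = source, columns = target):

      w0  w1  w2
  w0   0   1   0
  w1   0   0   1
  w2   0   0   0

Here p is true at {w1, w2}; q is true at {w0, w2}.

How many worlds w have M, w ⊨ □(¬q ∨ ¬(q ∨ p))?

2

w0: successors {w1}; ¬q ∨ ¬(q ∨ p) there: w1:T. ✓
w1: successors {w2}; ¬q ∨ ¬(q ∨ p) there: w2:F. ✗
w2: no successors, so □(¬q ∨ ¬(q ∨ p)) holds vacuously. ✓
Satisfying worlds: {w0, w2}.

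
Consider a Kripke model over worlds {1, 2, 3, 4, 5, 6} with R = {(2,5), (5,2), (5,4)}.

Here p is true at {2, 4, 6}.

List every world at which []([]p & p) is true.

{1, 3, 4, 6}

1: no successors, so []([]p & p) holds vacuously. ✓
2: successors {5}; []p & p there: 5:F. ✗
3: no successors, so []([]p & p) holds vacuously. ✓
4: no successors, so []([]p & p) holds vacuously. ✓
5: successors {2, 4}; []p & p there: 2:F, 4:T. ✗
6: no successors, so []([]p & p) holds vacuously. ✓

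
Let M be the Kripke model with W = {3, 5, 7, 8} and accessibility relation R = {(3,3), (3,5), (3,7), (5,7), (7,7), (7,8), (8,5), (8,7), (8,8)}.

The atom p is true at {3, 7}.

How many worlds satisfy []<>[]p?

0

3: successors {3, 5, 7}; <>[]p there: 3:T, 5:F, 7:F. ✗
5: successors {7}; <>[]p there: 7:F. ✗
7: successors {7, 8}; <>[]p there: 7:F, 8:T. ✗
8: successors {5, 7, 8}; <>[]p there: 5:F, 7:F, 8:T. ✗
Satisfying worlds: ∅.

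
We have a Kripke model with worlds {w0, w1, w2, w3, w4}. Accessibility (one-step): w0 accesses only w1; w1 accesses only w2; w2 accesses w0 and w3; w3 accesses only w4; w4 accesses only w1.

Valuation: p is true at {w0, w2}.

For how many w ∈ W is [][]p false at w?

w0: successors {w1}; []p there: w1:T. ✓
w1: successors {w2}; []p there: w2:F. ✗
w2: successors {w0, w3}; []p there: w0:F, w3:F. ✗
w3: successors {w4}; []p there: w4:F. ✗
w4: successors {w1}; []p there: w1:T. ✓
Satisfying worlds: {w0, w4}.
So [][]p fails at the other 3 worlds.

3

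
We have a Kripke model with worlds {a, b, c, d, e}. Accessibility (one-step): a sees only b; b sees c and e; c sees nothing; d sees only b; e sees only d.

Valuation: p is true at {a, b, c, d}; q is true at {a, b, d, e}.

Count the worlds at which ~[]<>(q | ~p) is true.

1

a: []<>(q | ~p) is T. ✗
b: []<>(q | ~p) is F. ✓
c: []<>(q | ~p) is T. ✗
d: []<>(q | ~p) is T. ✗
e: []<>(q | ~p) is T. ✗
Satisfying worlds: {b}.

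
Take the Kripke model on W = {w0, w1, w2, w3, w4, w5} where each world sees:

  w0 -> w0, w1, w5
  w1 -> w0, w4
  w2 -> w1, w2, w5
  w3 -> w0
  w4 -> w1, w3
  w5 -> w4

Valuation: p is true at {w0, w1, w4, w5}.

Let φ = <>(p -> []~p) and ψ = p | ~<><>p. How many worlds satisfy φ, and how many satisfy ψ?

For <>(p -> []~p):
w0: successors {w0, w1, w5}; p -> []~p there: w0:F, w1:F, w5:F. ✗
w1: successors {w0, w4}; p -> []~p there: w0:F, w4:F. ✗
w2: successors {w1, w2, w5}; p -> []~p there: w1:F, w2:T, w5:F. ✓
w3: successors {w0}; p -> []~p there: w0:F. ✗
w4: successors {w1, w3}; p -> []~p there: w1:F, w3:T. ✓
w5: successors {w4}; p -> []~p there: w4:F. ✗
— 2 worlds.
For p | ~<><>p:
w0: p is T, ~<><>p is F. ✓
w1: p is T, ~<><>p is F. ✓
w2: p is F, ~<><>p is F. ✗
w3: p is F, ~<><>p is F. ✗
w4: p is T, ~<><>p is F. ✓
w5: p is T, ~<><>p is F. ✓
— 4 worlds.

2 and 4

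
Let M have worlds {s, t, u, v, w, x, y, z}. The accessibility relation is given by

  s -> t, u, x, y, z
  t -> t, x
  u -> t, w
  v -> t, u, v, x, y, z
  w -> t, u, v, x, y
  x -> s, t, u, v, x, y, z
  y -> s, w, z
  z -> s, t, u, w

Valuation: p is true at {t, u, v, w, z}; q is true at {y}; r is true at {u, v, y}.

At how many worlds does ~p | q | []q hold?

s: ~p | q is T, []q is F. ✓
t: ~p | q is F, []q is F. ✗
u: ~p | q is F, []q is F. ✗
v: ~p | q is F, []q is F. ✗
w: ~p | q is F, []q is F. ✗
x: ~p | q is T, []q is F. ✓
y: ~p | q is T, []q is F. ✓
z: ~p | q is F, []q is F. ✗
Satisfying worlds: {s, x, y}.

3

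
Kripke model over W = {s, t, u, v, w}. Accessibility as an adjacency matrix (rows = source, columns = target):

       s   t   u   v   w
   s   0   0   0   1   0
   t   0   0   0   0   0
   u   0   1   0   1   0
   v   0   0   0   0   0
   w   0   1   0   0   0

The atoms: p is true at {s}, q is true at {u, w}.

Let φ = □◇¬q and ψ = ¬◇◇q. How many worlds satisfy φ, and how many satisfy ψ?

2 and 5

For □◇¬q:
s: successors {v}; ◇¬q there: v:F. ✗
t: no successors, so □◇¬q holds vacuously. ✓
u: successors {t, v}; ◇¬q there: t:F, v:F. ✗
v: no successors, so □◇¬q holds vacuously. ✓
w: successors {t}; ◇¬q there: t:F. ✗
— 2 worlds.
For ¬◇◇q:
s: ◇◇q is F. ✓
t: ◇◇q is F. ✓
u: ◇◇q is F. ✓
v: ◇◇q is F. ✓
w: ◇◇q is F. ✓
— 5 worlds.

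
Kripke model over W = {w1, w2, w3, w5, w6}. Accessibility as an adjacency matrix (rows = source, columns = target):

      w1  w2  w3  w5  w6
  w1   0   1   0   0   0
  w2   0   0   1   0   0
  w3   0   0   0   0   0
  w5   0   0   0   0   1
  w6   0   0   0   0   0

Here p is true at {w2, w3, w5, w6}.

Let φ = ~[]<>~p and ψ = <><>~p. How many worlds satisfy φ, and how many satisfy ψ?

3 and 0

For ~[]<>~p:
w1: []<>~p is F. ✓
w2: []<>~p is F. ✓
w3: []<>~p is T. ✗
w5: []<>~p is F. ✓
w6: []<>~p is T. ✗
— 3 worlds.
For <><>~p:
w1: successors {w2}; <>~p there: w2:F. ✗
w2: successors {w3}; <>~p there: w3:F. ✗
w3: no successors, so <><>~p fails. ✗
w5: successors {w6}; <>~p there: w6:F. ✗
w6: no successors, so <><>~p fails. ✗
— 0 worlds.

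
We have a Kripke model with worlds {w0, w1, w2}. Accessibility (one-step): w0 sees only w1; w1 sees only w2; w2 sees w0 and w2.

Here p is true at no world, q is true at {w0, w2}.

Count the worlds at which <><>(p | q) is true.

w0: successors {w1}; <>(p | q) there: w1:T. ✓
w1: successors {w2}; <>(p | q) there: w2:T. ✓
w2: successors {w0, w2}; <>(p | q) there: w0:F, w2:T. ✓
Satisfying worlds: {w0, w1, w2}.

3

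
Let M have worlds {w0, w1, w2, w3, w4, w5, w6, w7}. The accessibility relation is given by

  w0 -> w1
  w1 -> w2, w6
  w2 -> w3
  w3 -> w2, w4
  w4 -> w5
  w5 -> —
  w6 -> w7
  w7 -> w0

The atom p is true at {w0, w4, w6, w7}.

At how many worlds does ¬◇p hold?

4

w0: ◇p is F. ✓
w1: ◇p is T. ✗
w2: ◇p is F. ✓
w3: ◇p is T. ✗
w4: ◇p is F. ✓
w5: ◇p is F. ✓
w6: ◇p is T. ✗
w7: ◇p is T. ✗
Satisfying worlds: {w0, w2, w4, w5}.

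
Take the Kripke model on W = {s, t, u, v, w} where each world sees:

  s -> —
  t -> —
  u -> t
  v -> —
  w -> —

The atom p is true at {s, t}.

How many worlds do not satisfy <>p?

4

s: no successors, so <>p fails. ✗
t: no successors, so <>p fails. ✗
u: successors {t}; p there: t:T. ✓
v: no successors, so <>p fails. ✗
w: no successors, so <>p fails. ✗
Satisfying worlds: {u}.
So <>p fails at the other 4 worlds.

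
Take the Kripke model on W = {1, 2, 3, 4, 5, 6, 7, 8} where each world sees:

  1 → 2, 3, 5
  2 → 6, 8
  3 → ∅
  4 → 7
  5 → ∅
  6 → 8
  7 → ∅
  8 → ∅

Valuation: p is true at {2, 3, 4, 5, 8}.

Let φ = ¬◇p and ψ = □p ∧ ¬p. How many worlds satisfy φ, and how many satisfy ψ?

For ¬◇p:
1: ◇p is T. ✗
2: ◇p is T. ✗
3: ◇p is F. ✓
4: ◇p is F. ✓
5: ◇p is F. ✓
6: ◇p is T. ✗
7: ◇p is F. ✓
8: ◇p is F. ✓
— 5 worlds.
For □p ∧ ¬p:
1: □p is T, ¬p is T. ✓
2: □p is F, ¬p is F. ✗
3: □p is T, ¬p is F. ✗
4: □p is F, ¬p is F. ✗
5: □p is T, ¬p is F. ✗
6: □p is T, ¬p is T. ✓
7: □p is T, ¬p is T. ✓
8: □p is T, ¬p is F. ✗
— 3 worlds.

5 and 3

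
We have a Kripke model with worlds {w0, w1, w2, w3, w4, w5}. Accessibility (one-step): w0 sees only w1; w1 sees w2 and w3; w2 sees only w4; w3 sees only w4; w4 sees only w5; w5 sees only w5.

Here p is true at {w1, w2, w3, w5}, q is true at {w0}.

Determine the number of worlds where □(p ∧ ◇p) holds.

w0: successors {w1}; p ∧ ◇p there: w1:T. ✓
w1: successors {w2, w3}; p ∧ ◇p there: w2:F, w3:F. ✗
w2: successors {w4}; p ∧ ◇p there: w4:F. ✗
w3: successors {w4}; p ∧ ◇p there: w4:F. ✗
w4: successors {w5}; p ∧ ◇p there: w5:T. ✓
w5: successors {w5}; p ∧ ◇p there: w5:T. ✓
Satisfying worlds: {w0, w4, w5}.

3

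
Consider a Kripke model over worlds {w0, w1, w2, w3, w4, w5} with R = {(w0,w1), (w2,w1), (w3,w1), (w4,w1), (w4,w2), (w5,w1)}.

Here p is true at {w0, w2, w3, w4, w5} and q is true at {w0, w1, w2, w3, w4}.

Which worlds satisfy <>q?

w0: successors {w1}; q there: w1:T. ✓
w1: no successors, so <>q fails. ✗
w2: successors {w1}; q there: w1:T. ✓
w3: successors {w1}; q there: w1:T. ✓
w4: successors {w1, w2}; q there: w1:T, w2:T. ✓
w5: successors {w1}; q there: w1:T. ✓

{w0, w2, w3, w4, w5}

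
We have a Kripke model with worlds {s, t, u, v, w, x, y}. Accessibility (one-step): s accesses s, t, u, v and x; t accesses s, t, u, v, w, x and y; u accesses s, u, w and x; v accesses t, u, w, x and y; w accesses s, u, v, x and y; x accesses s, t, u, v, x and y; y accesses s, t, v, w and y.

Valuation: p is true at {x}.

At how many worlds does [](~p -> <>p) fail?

s: successors {s, t, u, v, x}; ~p -> <>p there: s:T, t:T, u:T, v:T, x:T. ✓
t: successors {s, t, u, v, w, x, y}; ~p -> <>p there: s:T, t:T, u:T, v:T, w:T, x:T, y:F. ✗
u: successors {s, u, w, x}; ~p -> <>p there: s:T, u:T, w:T, x:T. ✓
v: successors {t, u, w, x, y}; ~p -> <>p there: t:T, u:T, w:T, x:T, y:F. ✗
w: successors {s, u, v, x, y}; ~p -> <>p there: s:T, u:T, v:T, x:T, y:F. ✗
x: successors {s, t, u, v, x, y}; ~p -> <>p there: s:T, t:T, u:T, v:T, x:T, y:F. ✗
y: successors {s, t, v, w, y}; ~p -> <>p there: s:T, t:T, v:T, w:T, y:F. ✗
Satisfying worlds: {s, u}.
So [](~p -> <>p) fails at the other 5 worlds.

5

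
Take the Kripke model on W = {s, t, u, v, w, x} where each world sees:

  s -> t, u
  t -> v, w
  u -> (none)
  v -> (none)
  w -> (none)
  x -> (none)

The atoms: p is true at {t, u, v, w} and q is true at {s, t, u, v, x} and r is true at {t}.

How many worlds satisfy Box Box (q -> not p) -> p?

s: Box Box (q -> not p) is F, p is F. ✓
t: Box Box (q -> not p) is T, p is T. ✓
u: Box Box (q -> not p) is T, p is T. ✓
v: Box Box (q -> not p) is T, p is T. ✓
w: Box Box (q -> not p) is T, p is T. ✓
x: Box Box (q -> not p) is T, p is F. ✗
Satisfying worlds: {s, t, u, v, w}.

5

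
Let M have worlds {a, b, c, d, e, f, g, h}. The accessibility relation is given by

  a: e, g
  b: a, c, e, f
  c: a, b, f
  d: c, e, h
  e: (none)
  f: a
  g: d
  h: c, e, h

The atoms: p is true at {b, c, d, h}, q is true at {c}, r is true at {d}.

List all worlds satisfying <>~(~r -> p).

a: successors {e, g}; ~(~r -> p) there: e:T, g:T. ✓
b: successors {a, c, e, f}; ~(~r -> p) there: a:T, c:F, e:T, f:T. ✓
c: successors {a, b, f}; ~(~r -> p) there: a:T, b:F, f:T. ✓
d: successors {c, e, h}; ~(~r -> p) there: c:F, e:T, h:F. ✓
e: no successors, so <>~(~r -> p) fails. ✗
f: successors {a}; ~(~r -> p) there: a:T. ✓
g: successors {d}; ~(~r -> p) there: d:F. ✗
h: successors {c, e, h}; ~(~r -> p) there: c:F, e:T, h:F. ✓

{a, b, c, d, f, h}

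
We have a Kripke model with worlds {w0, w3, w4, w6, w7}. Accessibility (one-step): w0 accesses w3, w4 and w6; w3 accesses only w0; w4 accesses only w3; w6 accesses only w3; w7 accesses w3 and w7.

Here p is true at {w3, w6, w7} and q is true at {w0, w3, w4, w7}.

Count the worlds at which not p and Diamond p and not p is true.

2

w0: not p and Diamond p is T, not p is T. ✓
w3: not p and Diamond p is F, not p is F. ✗
w4: not p and Diamond p is T, not p is T. ✓
w6: not p and Diamond p is F, not p is F. ✗
w7: not p and Diamond p is F, not p is F. ✗
Satisfying worlds: {w0, w4}.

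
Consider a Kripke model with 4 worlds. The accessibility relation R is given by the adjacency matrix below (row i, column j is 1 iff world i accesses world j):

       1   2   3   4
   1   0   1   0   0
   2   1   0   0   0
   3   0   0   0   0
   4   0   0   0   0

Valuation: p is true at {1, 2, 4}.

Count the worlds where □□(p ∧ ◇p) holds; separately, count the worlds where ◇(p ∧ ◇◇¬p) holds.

For □□(p ∧ ◇p):
1: successors {2}; □(p ∧ ◇p) there: 2:T. ✓
2: successors {1}; □(p ∧ ◇p) there: 1:T. ✓
3: no successors, so □□(p ∧ ◇p) holds vacuously. ✓
4: no successors, so □□(p ∧ ◇p) holds vacuously. ✓
— 4 worlds.
For ◇(p ∧ ◇◇¬p):
1: successors {2}; p ∧ ◇◇¬p there: 2:F. ✗
2: successors {1}; p ∧ ◇◇¬p there: 1:F. ✗
3: no successors, so ◇(p ∧ ◇◇¬p) fails. ✗
4: no successors, so ◇(p ∧ ◇◇¬p) fails. ✗
— 0 worlds.

4 and 0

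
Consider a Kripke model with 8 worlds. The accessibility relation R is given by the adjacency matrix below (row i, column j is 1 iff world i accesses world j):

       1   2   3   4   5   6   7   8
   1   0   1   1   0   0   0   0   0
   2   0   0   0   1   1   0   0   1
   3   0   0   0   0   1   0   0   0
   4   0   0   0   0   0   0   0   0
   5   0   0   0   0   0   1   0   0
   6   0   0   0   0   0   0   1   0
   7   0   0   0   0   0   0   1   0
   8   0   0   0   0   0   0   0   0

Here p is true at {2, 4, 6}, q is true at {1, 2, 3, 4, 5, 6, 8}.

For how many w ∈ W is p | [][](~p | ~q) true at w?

6

1: p is F, [][](~p | ~q) is F. ✗
2: p is T, [][](~p | ~q) is F. ✓
3: p is F, [][](~p | ~q) is F. ✗
4: p is T, [][](~p | ~q) is T. ✓
5: p is F, [][](~p | ~q) is T. ✓
6: p is T, [][](~p | ~q) is T. ✓
7: p is F, [][](~p | ~q) is T. ✓
8: p is F, [][](~p | ~q) is T. ✓
Satisfying worlds: {2, 4, 5, 6, 7, 8}.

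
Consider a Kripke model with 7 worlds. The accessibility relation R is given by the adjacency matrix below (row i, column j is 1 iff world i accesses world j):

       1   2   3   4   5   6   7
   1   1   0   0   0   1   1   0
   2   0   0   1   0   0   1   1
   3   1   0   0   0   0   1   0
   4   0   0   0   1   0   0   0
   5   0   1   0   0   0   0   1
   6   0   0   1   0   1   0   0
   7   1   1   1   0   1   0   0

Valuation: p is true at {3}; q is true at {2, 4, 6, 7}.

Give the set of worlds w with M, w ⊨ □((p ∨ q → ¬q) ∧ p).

1: successors {1, 5, 6}; (p ∨ q → ¬q) ∧ p there: 1:F, 5:F, 6:F. ✗
2: successors {3, 6, 7}; (p ∨ q → ¬q) ∧ p there: 3:T, 6:F, 7:F. ✗
3: successors {1, 6}; (p ∨ q → ¬q) ∧ p there: 1:F, 6:F. ✗
4: successors {4}; (p ∨ q → ¬q) ∧ p there: 4:F. ✗
5: successors {2, 7}; (p ∨ q → ¬q) ∧ p there: 2:F, 7:F. ✗
6: successors {3, 5}; (p ∨ q → ¬q) ∧ p there: 3:T, 5:F. ✗
7: successors {1, 2, 3, 5}; (p ∨ q → ¬q) ∧ p there: 1:F, 2:F, 3:T, 5:F. ✗

∅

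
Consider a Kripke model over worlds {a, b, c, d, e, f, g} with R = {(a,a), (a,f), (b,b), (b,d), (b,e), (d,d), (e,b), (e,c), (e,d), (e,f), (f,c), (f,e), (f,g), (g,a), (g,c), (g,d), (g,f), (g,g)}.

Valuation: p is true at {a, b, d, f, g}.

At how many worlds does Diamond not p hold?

a: successors {a, f}; not p there: a:F, f:F. ✗
b: successors {b, d, e}; not p there: b:F, d:F, e:T. ✓
c: no successors, so Diamond not p fails. ✗
d: successors {d}; not p there: d:F. ✗
e: successors {b, c, d, f}; not p there: b:F, c:T, d:F, f:F. ✓
f: successors {c, e, g}; not p there: c:T, e:T, g:F. ✓
g: successors {a, c, d, f, g}; not p there: a:F, c:T, d:F, f:F, g:F. ✓
Satisfying worlds: {b, e, f, g}.

4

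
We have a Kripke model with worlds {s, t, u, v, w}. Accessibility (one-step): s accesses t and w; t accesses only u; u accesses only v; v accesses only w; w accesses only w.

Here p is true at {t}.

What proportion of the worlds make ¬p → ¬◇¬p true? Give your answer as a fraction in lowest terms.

1/5

s: ¬p is T, ¬◇¬p is F. ✗
t: ¬p is F, ¬◇¬p is F. ✓
u: ¬p is T, ¬◇¬p is F. ✗
v: ¬p is T, ¬◇¬p is F. ✗
w: ¬p is T, ¬◇¬p is F. ✗
That's 1 of 5 worlds, so 1/5.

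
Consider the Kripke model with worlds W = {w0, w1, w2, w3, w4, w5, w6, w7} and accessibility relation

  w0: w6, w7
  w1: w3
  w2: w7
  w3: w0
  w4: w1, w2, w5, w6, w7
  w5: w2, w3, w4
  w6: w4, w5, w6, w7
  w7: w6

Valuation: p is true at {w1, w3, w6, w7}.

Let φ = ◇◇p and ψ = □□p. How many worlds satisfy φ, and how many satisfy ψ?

For ◇◇p:
w0: successors {w6, w7}; ◇p there: w6:T, w7:T. ✓
w1: successors {w3}; ◇p there: w3:F. ✗
w2: successors {w7}; ◇p there: w7:T. ✓
w3: successors {w0}; ◇p there: w0:T. ✓
w4: successors {w1, w2, w5, w6, w7}; ◇p there: w1:T, w2:T, w5:T, w6:T, w7:T. ✓
w5: successors {w2, w3, w4}; ◇p there: w2:T, w3:F, w4:T. ✓
w6: successors {w4, w5, w6, w7}; ◇p there: w4:T, w5:T, w6:T, w7:T. ✓
w7: successors {w6}; ◇p there: w6:T. ✓
— 7 worlds.
For □□p:
w0: successors {w6, w7}; □p there: w6:F, w7:T. ✗
w1: successors {w3}; □p there: w3:F. ✗
w2: successors {w7}; □p there: w7:T. ✓
w3: successors {w0}; □p there: w0:T. ✓
w4: successors {w1, w2, w5, w6, w7}; □p there: w1:T, w2:T, w5:F, w6:F, w7:T. ✗
w5: successors {w2, w3, w4}; □p there: w2:T, w3:F, w4:F. ✗
w6: successors {w4, w5, w6, w7}; □p there: w4:F, w5:F, w6:F, w7:T. ✗
w7: successors {w6}; □p there: w6:F. ✗
— 2 worlds.

7 and 2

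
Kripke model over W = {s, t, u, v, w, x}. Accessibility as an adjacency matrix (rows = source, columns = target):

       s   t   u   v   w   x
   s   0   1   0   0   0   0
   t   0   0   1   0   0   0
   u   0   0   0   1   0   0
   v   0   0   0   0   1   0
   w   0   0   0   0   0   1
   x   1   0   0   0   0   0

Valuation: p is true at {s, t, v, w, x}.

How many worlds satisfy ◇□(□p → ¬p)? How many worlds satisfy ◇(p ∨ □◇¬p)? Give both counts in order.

For ◇□(□p → ¬p):
s: successors {t}; □(□p → ¬p) there: t:T. ✓
t: successors {u}; □(□p → ¬p) there: u:F. ✗
u: successors {v}; □(□p → ¬p) there: v:F. ✗
v: successors {w}; □(□p → ¬p) there: w:F. ✗
w: successors {x}; □(□p → ¬p) there: x:F. ✗
x: successors {s}; □(□p → ¬p) there: s:T. ✓
— 2 worlds.
For ◇(p ∨ □◇¬p):
s: successors {t}; p ∨ □◇¬p there: t:T. ✓
t: successors {u}; p ∨ □◇¬p there: u:F. ✗
u: successors {v}; p ∨ □◇¬p there: v:T. ✓
v: successors {w}; p ∨ □◇¬p there: w:T. ✓
w: successors {x}; p ∨ □◇¬p there: x:T. ✓
x: successors {s}; p ∨ □◇¬p there: s:T. ✓
— 5 worlds.

2 and 5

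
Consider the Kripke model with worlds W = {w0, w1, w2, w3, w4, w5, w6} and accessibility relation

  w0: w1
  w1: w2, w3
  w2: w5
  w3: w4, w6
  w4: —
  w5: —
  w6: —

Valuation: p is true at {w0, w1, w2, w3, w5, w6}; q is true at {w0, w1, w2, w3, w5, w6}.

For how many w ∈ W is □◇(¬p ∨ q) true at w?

5

w0: successors {w1}; ◇(¬p ∨ q) there: w1:T. ✓
w1: successors {w2, w3}; ◇(¬p ∨ q) there: w2:T, w3:T. ✓
w2: successors {w5}; ◇(¬p ∨ q) there: w5:F. ✗
w3: successors {w4, w6}; ◇(¬p ∨ q) there: w4:F, w6:F. ✗
w4: no successors, so □◇(¬p ∨ q) holds vacuously. ✓
w5: no successors, so □◇(¬p ∨ q) holds vacuously. ✓
w6: no successors, so □◇(¬p ∨ q) holds vacuously. ✓
Satisfying worlds: {w0, w1, w4, w5, w6}.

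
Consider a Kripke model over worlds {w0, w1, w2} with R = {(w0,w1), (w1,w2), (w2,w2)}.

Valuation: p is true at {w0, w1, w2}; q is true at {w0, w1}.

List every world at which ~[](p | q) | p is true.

w0: ~[](p | q) is F, p is T. ✓
w1: ~[](p | q) is F, p is T. ✓
w2: ~[](p | q) is F, p is T. ✓

{w0, w1, w2}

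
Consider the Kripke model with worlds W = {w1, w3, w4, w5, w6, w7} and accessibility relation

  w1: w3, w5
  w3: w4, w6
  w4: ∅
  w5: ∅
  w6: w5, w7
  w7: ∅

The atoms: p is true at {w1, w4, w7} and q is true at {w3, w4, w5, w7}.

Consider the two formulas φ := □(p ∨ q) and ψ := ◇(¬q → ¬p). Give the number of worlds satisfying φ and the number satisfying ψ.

5 and 3

For □(p ∨ q):
w1: successors {w3, w5}; p ∨ q there: w3:T, w5:T. ✓
w3: successors {w4, w6}; p ∨ q there: w4:T, w6:F. ✗
w4: no successors, so □(p ∨ q) holds vacuously. ✓
w5: no successors, so □(p ∨ q) holds vacuously. ✓
w6: successors {w5, w7}; p ∨ q there: w5:T, w7:T. ✓
w7: no successors, so □(p ∨ q) holds vacuously. ✓
— 5 worlds.
For ◇(¬q → ¬p):
w1: successors {w3, w5}; ¬q → ¬p there: w3:T, w5:T. ✓
w3: successors {w4, w6}; ¬q → ¬p there: w4:T, w6:T. ✓
w4: no successors, so ◇(¬q → ¬p) fails. ✗
w5: no successors, so ◇(¬q → ¬p) fails. ✗
w6: successors {w5, w7}; ¬q → ¬p there: w5:T, w7:T. ✓
w7: no successors, so ◇(¬q → ¬p) fails. ✗
— 3 worlds.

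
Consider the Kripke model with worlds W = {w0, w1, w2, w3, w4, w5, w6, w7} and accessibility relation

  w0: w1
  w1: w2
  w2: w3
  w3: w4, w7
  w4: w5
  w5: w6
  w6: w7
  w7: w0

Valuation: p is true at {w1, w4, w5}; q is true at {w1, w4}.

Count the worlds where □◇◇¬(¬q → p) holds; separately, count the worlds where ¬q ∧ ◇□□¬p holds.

6 and 4

For □◇◇¬(¬q → p):
w0: successors {w1}; ◇◇¬(¬q → p) there: w1:T. ✓
w1: successors {w2}; ◇◇¬(¬q → p) there: w2:T. ✓
w2: successors {w3}; ◇◇¬(¬q → p) there: w3:T. ✓
w3: successors {w4, w7}; ◇◇¬(¬q → p) there: w4:T, w7:F. ✗
w4: successors {w5}; ◇◇¬(¬q → p) there: w5:T. ✓
w5: successors {w6}; ◇◇¬(¬q → p) there: w6:T. ✓
w6: successors {w7}; ◇◇¬(¬q → p) there: w7:F. ✗
w7: successors {w0}; ◇◇¬(¬q → p) there: w0:T. ✓
— 6 worlds.
For ¬q ∧ ◇□□¬p:
w0: ¬q is T, ◇□□¬p is T. ✓
w1: ¬q is F, ◇□□¬p is F. ✗
w2: ¬q is T, ◇□□¬p is F. ✗
w3: ¬q is T, ◇□□¬p is T. ✓
w4: ¬q is F, ◇□□¬p is T. ✗
w5: ¬q is T, ◇□□¬p is T. ✓
w6: ¬q is T, ◇□□¬p is F. ✗
w7: ¬q is T, ◇□□¬p is T. ✓
— 4 worlds.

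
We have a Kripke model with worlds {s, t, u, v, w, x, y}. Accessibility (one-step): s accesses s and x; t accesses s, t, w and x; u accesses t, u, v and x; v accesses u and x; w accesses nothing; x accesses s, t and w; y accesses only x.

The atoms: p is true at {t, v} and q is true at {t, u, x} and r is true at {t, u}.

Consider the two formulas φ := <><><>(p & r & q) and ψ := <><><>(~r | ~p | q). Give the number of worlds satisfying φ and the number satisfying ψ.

6 and 6

For <><><>(p & r & q):
s: successors {s, x}; <><>(p & r & q) there: s:T, x:T. ✓
t: successors {s, t, w, x}; <><>(p & r & q) there: s:T, t:T, w:F, x:T. ✓
u: successors {t, u, v, x}; <><>(p & r & q) there: t:T, u:T, v:T, x:T. ✓
v: successors {u, x}; <><>(p & r & q) there: u:T, x:T. ✓
w: no successors, so <><><>(p & r & q) fails. ✗
x: successors {s, t, w}; <><>(p & r & q) there: s:T, t:T, w:F. ✓
y: successors {x}; <><>(p & r & q) there: x:T. ✓
— 6 worlds.
For <><><>(~r | ~p | q):
s: successors {s, x}; <><>(~r | ~p | q) there: s:T, x:T. ✓
t: successors {s, t, w, x}; <><>(~r | ~p | q) there: s:T, t:T, w:F, x:T. ✓
u: successors {t, u, v, x}; <><>(~r | ~p | q) there: t:T, u:T, v:T, x:T. ✓
v: successors {u, x}; <><>(~r | ~p | q) there: u:T, x:T. ✓
w: no successors, so <><><>(~r | ~p | q) fails. ✗
x: successors {s, t, w}; <><>(~r | ~p | q) there: s:T, t:T, w:F. ✓
y: successors {x}; <><>(~r | ~p | q) there: x:T. ✓
— 6 worlds.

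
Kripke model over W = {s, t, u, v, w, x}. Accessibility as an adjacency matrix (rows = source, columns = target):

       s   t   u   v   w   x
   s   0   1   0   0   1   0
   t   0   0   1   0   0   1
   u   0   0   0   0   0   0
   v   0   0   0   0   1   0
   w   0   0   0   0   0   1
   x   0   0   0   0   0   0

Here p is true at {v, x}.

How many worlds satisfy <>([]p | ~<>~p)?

s: successors {t, w}; []p | ~<>~p there: t:F, w:T. ✓
t: successors {u, x}; []p | ~<>~p there: u:T, x:T. ✓
u: no successors, so <>([]p | ~<>~p) fails. ✗
v: successors {w}; []p | ~<>~p there: w:T. ✓
w: successors {x}; []p | ~<>~p there: x:T. ✓
x: no successors, so <>([]p | ~<>~p) fails. ✗
Satisfying worlds: {s, t, v, w}.

4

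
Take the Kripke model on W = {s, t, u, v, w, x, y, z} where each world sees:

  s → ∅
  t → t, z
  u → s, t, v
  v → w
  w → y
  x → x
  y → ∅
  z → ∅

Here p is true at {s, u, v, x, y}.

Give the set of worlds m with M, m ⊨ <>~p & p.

{u, v}

s: <>~p is F, p is T. ✗
t: <>~p is T, p is F. ✗
u: <>~p is T, p is T. ✓
v: <>~p is T, p is T. ✓
w: <>~p is F, p is F. ✗
x: <>~p is F, p is T. ✗
y: <>~p is F, p is T. ✗
z: <>~p is F, p is F. ✗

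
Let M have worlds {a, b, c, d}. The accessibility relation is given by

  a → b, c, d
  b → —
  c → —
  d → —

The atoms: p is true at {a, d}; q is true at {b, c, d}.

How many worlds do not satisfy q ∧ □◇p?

a: q is F, □◇p is F. ✗
b: q is T, □◇p is T. ✓
c: q is T, □◇p is T. ✓
d: q is T, □◇p is T. ✓
Satisfying worlds: {b, c, d}.
So q ∧ □◇p fails at the other 1 world.

1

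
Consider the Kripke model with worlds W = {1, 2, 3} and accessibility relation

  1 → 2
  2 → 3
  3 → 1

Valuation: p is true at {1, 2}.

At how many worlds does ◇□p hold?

1: successors {2}; □p there: 2:F. ✗
2: successors {3}; □p there: 3:T. ✓
3: successors {1}; □p there: 1:T. ✓
Satisfying worlds: {2, 3}.

2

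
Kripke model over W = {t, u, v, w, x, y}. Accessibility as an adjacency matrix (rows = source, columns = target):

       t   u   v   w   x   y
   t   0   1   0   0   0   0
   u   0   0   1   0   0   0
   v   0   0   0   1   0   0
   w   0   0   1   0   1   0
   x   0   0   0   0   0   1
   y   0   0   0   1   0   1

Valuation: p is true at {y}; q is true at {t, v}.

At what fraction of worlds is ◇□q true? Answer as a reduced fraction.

1/6

t: successors {u}; □q there: u:T. ✓
u: successors {v}; □q there: v:F. ✗
v: successors {w}; □q there: w:F. ✗
w: successors {v, x}; □q there: v:F, x:F. ✗
x: successors {y}; □q there: y:F. ✗
y: successors {w, y}; □q there: w:F, y:F. ✗
That's 1 of 6 worlds, so 1/6.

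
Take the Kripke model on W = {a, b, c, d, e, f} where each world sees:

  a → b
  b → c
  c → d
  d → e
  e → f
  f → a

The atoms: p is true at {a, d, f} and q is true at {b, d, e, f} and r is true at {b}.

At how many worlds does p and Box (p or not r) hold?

2

a: p is T, Box (p or not r) is F. ✗
b: p is F, Box (p or not r) is T. ✗
c: p is F, Box (p or not r) is T. ✗
d: p is T, Box (p or not r) is T. ✓
e: p is F, Box (p or not r) is T. ✗
f: p is T, Box (p or not r) is T. ✓
Satisfying worlds: {d, f}.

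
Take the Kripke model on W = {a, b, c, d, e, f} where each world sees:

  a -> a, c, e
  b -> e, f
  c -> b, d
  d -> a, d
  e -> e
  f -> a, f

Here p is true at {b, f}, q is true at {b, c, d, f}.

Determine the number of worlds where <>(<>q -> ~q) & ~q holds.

a: <>(<>q -> ~q) is T, ~q is T. ✓
b: <>(<>q -> ~q) is T, ~q is F. ✗
c: <>(<>q -> ~q) is F, ~q is F. ✗
d: <>(<>q -> ~q) is T, ~q is F. ✗
e: <>(<>q -> ~q) is T, ~q is T. ✓
f: <>(<>q -> ~q) is T, ~q is F. ✗
Satisfying worlds: {a, e}.

2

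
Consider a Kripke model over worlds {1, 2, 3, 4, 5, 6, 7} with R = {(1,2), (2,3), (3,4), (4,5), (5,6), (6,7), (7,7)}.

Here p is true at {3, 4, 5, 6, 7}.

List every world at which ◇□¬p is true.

1: successors {2}; □¬p there: 2:F. ✗
2: successors {3}; □¬p there: 3:F. ✗
3: successors {4}; □¬p there: 4:F. ✗
4: successors {5}; □¬p there: 5:F. ✗
5: successors {6}; □¬p there: 6:F. ✗
6: successors {7}; □¬p there: 7:F. ✗
7: successors {7}; □¬p there: 7:F. ✗

∅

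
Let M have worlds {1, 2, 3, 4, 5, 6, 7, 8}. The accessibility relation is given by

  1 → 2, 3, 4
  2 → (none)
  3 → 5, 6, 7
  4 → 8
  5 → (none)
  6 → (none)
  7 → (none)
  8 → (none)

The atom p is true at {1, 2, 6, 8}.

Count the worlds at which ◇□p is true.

1: successors {2, 3, 4}; □p there: 2:T, 3:F, 4:T. ✓
2: no successors, so ◇□p fails. ✗
3: successors {5, 6, 7}; □p there: 5:T, 6:T, 7:T. ✓
4: successors {8}; □p there: 8:T. ✓
5: no successors, so ◇□p fails. ✗
6: no successors, so ◇□p fails. ✗
7: no successors, so ◇□p fails. ✗
8: no successors, so ◇□p fails. ✗
Satisfying worlds: {1, 3, 4}.

3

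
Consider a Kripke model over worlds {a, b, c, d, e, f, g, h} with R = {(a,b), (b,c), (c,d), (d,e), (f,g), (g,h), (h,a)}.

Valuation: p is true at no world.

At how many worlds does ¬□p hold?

7

a: □p is F. ✓
b: □p is F. ✓
c: □p is F. ✓
d: □p is F. ✓
e: □p is T. ✗
f: □p is F. ✓
g: □p is F. ✓
h: □p is F. ✓
Satisfying worlds: {a, b, c, d, f, g, h}.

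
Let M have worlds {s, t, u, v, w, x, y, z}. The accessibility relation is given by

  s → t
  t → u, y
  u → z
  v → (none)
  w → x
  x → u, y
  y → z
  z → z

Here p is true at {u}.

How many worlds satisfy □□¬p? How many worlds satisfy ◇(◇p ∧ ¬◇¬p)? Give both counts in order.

6 and 0

For □□¬p:
s: successors {t}; □¬p there: t:F. ✗
t: successors {u, y}; □¬p there: u:T, y:T. ✓
u: successors {z}; □¬p there: z:T. ✓
v: no successors, so □□¬p holds vacuously. ✓
w: successors {x}; □¬p there: x:F. ✗
x: successors {u, y}; □¬p there: u:T, y:T. ✓
y: successors {z}; □¬p there: z:T. ✓
z: successors {z}; □¬p there: z:T. ✓
— 6 worlds.
For ◇(◇p ∧ ¬◇¬p):
s: successors {t}; ◇p ∧ ¬◇¬p there: t:F. ✗
t: successors {u, y}; ◇p ∧ ¬◇¬p there: u:F, y:F. ✗
u: successors {z}; ◇p ∧ ¬◇¬p there: z:F. ✗
v: no successors, so ◇(◇p ∧ ¬◇¬p) fails. ✗
w: successors {x}; ◇p ∧ ¬◇¬p there: x:F. ✗
x: successors {u, y}; ◇p ∧ ¬◇¬p there: u:F, y:F. ✗
y: successors {z}; ◇p ∧ ¬◇¬p there: z:F. ✗
z: successors {z}; ◇p ∧ ¬◇¬p there: z:F. ✗
— 0 worlds.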